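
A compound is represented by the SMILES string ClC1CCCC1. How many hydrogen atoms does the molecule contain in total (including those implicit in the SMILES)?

9

Walk through each heavy atom and fill implicit hydrogens from standard valence (C 4, N 3, O 2, S 2, halogen 1):
  atom 1: Cl (halogen, monovalent) → 0 H
  atom 2: C, bond orders sum to 3 (valence 4) → 1 H
  atom 3: C, bond orders sum to 2 (valence 4) → 2 H
  atom 4: C, bond orders sum to 2 (valence 4) → 2 H
  atom 5: C, bond orders sum to 2 (valence 4) → 2 H
  atom 6: C, bond orders sum to 2 (valence 4) → 2 H
Total hydrogens: 9.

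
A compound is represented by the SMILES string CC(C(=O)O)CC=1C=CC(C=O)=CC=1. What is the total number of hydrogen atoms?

12

Walk through each heavy atom and fill implicit hydrogens from standard valence (C 4, N 3, O 2, S 2, halogen 1):
  atom 1: C, bond orders sum to 1 (valence 4) → 3 H
  atom 2: C, bond orders sum to 3 (valence 4) → 1 H
  atom 3: C, bond orders sum to 4 (valence 4) → 0 H
  atom 4: O, bond orders sum to 2 (valence 2) → 0 H
  atom 5: O, bond orders sum to 1 (valence 2) → 1 H
  atom 6: C, bond orders sum to 2 (valence 4) → 2 H
  atom 7: C, bond orders sum to 4 (valence 4) → 0 H
  atom 8: C, bond orders sum to 3 (valence 4) → 1 H
  atom 9: C, bond orders sum to 3 (valence 4) → 1 H
  atom 10: C, bond orders sum to 4 (valence 4) → 0 H
  atom 11: C, bond orders sum to 3 (valence 4) → 1 H
  atom 12: O, bond orders sum to 2 (valence 2) → 0 H
  atom 13: C, bond orders sum to 3 (valence 4) → 1 H
  atom 14: C, bond orders sum to 3 (valence 4) → 1 H
Total hydrogens: 12.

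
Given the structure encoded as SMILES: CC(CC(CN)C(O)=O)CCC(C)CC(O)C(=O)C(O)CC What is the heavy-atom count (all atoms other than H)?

Every atom symbol written in the SMILES (organic subset) is one heavy atom; implicit H are not written.
Heavy atoms by element → C:16, N:1, O:5.
Total: 22.

22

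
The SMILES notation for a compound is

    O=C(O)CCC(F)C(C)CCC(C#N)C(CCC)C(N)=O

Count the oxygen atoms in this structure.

3

Scan the SMILES for O atoms (remember two-letter symbols like Cl and Br are single atoms).
Oxygen count: 3.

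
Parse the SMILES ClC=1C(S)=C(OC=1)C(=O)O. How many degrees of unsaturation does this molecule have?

Degree of unsaturation = (number of rings) + (number of π bonds).
Ring closures in the SMILES: 1.
π bonds: 3 double bonds (each 1 DoU) → 3 DoU from unsaturation.
Total DoU = 1 + 3 = 4.

4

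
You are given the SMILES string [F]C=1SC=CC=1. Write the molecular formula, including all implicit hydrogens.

Walk through each heavy atom and fill implicit hydrogens from standard valence (C 4, N 3, O 2, S 2, halogen 1):
  atom 1: F with explicit H count 0
  atom 2: C, bond orders sum to 4 (valence 4) → 0 H
  atom 3: S, bond orders sum to 2 (valence 2) → 0 H
  atom 4: C, bond orders sum to 3 (valence 4) → 1 H
  atom 5: C, bond orders sum to 3 (valence 4) → 1 H
  atom 6: C, bond orders sum to 3 (valence 4) → 1 H
Totals → C:4, H:3, F:1, S:1.

C4H3FS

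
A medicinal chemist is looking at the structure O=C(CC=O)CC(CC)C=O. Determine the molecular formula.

C8H12O3

Walk through each heavy atom and fill implicit hydrogens from standard valence (C 4, N 3, O 2, S 2, halogen 1):
  atom 1: O, bond orders sum to 2 (valence 2) → 0 H
  atom 2: C, bond orders sum to 4 (valence 4) → 0 H
  atom 3: C, bond orders sum to 2 (valence 4) → 2 H
  atom 4: C, bond orders sum to 3 (valence 4) → 1 H
  atom 5: O, bond orders sum to 2 (valence 2) → 0 H
  atom 6: C, bond orders sum to 2 (valence 4) → 2 H
  atom 7: C, bond orders sum to 3 (valence 4) → 1 H
  atom 8: C, bond orders sum to 2 (valence 4) → 2 H
  atom 9: C, bond orders sum to 1 (valence 4) → 3 H
  atom 10: C, bond orders sum to 3 (valence 4) → 1 H
  atom 11: O, bond orders sum to 2 (valence 2) → 0 H
Totals → C:8, H:12, O:3.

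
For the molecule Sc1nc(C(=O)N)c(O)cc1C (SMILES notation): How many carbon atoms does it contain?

Count every carbon token in the SMILES (each C, including those in ring-closure positions and inside branches).
Carbon count: 7.

7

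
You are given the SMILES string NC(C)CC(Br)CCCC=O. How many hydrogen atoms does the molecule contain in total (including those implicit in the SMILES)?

16

Walk through each heavy atom and fill implicit hydrogens from standard valence (C 4, N 3, O 2, S 2, halogen 1):
  atom 1: N, bond orders sum to 1 (valence 3) → 2 H
  atom 2: C, bond orders sum to 3 (valence 4) → 1 H
  atom 3: C, bond orders sum to 1 (valence 4) → 3 H
  atom 4: C, bond orders sum to 2 (valence 4) → 2 H
  atom 5: C, bond orders sum to 3 (valence 4) → 1 H
  atom 6: Br (halogen, monovalent) → 0 H
  atom 7: C, bond orders sum to 2 (valence 4) → 2 H
  atom 8: C, bond orders sum to 2 (valence 4) → 2 H
  atom 9: C, bond orders sum to 2 (valence 4) → 2 H
  atom 10: C, bond orders sum to 3 (valence 4) → 1 H
  atom 11: O, bond orders sum to 2 (valence 2) → 0 H
Total hydrogens: 16.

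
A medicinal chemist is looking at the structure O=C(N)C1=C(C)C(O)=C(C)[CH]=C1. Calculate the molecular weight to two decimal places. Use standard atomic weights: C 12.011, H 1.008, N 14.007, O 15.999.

165.19 g/mol

First, the molecular formula is C9H11NO2 (counting implicit H from valence).
  C: 9 × 12.011 = 108.099
  H: 11 × 1.008 = 11.088
  N: 1 × 14.007 = 14.007
  O: 2 × 15.999 = 31.998
Sum: 9×12.011 + 11×1.008 + 1×14.007 + 2×15.999 = 165.192 → 165.19 g/mol.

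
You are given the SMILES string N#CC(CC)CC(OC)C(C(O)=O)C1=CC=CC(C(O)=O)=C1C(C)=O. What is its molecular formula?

C18H21NO6

Walk through each heavy atom and fill implicit hydrogens from standard valence (C 4, N 3, O 2, S 2, halogen 1):
  atom 1: N, bond orders sum to 3 (valence 3) → 0 H
  atom 2: C, bond orders sum to 4 (valence 4) → 0 H
  atom 3: C, bond orders sum to 3 (valence 4) → 1 H
  atom 4: C, bond orders sum to 2 (valence 4) → 2 H
  atom 5: C, bond orders sum to 1 (valence 4) → 3 H
  atom 6: C, bond orders sum to 2 (valence 4) → 2 H
  atom 7: C, bond orders sum to 3 (valence 4) → 1 H
  atom 8: O, bond orders sum to 2 (valence 2) → 0 H
  atom 9: C, bond orders sum to 1 (valence 4) → 3 H
  atom 10: C, bond orders sum to 3 (valence 4) → 1 H
  atom 11: C, bond orders sum to 4 (valence 4) → 0 H
  atom 12: O, bond orders sum to 1 (valence 2) → 1 H
  atom 13: O, bond orders sum to 2 (valence 2) → 0 H
  atom 14: C, bond orders sum to 4 (valence 4) → 0 H
  atom 15: C, bond orders sum to 3 (valence 4) → 1 H
  atom 16: C, bond orders sum to 3 (valence 4) → 1 H
  atom 17: C, bond orders sum to 3 (valence 4) → 1 H
  atom 18: C, bond orders sum to 4 (valence 4) → 0 H
  atom 19: C, bond orders sum to 4 (valence 4) → 0 H
  atom 20: O, bond orders sum to 1 (valence 2) → 1 H
  atom 21: O, bond orders sum to 2 (valence 2) → 0 H
  atom 22: C, bond orders sum to 4 (valence 4) → 0 H
  atom 23: C, bond orders sum to 4 (valence 4) → 0 H
  atom 24: C, bond orders sum to 1 (valence 4) → 3 H
  atom 25: O, bond orders sum to 2 (valence 2) → 0 H
Totals → C:18, H:21, N:1, O:6.
In Hill order: C18H21NO6.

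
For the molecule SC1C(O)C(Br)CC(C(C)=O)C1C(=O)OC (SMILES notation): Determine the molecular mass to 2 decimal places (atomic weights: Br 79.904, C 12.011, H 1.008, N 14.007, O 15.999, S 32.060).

First, the molecular formula is C10H15BrO4S (counting implicit H from valence).
  Br: 1 × 79.904 = 79.904
  C: 10 × 12.011 = 120.110
  H: 15 × 1.008 = 15.120
  O: 4 × 15.999 = 63.996
  S: 1 × 32.060 = 32.060
Sum: 1×79.904 + 10×12.011 + 15×1.008 + 4×15.999 + 1×32.060 = 311.190 → 311.19 g/mol.

311.19 g/mol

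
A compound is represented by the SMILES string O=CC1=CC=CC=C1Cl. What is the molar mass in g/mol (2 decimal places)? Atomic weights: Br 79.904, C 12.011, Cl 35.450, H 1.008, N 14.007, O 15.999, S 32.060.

140.57 g/mol

First, the molecular formula is C7H5ClO (counting implicit H from valence).
  C: 7 × 12.011 = 84.077
  Cl: 1 × 35.450 = 35.450
  H: 5 × 1.008 = 5.040
  O: 1 × 15.999 = 15.999
Sum: 7×12.011 + 1×35.450 + 5×1.008 + 1×15.999 = 140.566 → 140.57 g/mol.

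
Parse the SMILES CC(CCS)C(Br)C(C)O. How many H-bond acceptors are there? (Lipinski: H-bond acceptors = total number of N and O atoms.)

1

N atoms: 0; O atoms: 1.
Lipinski HBA = 0 + 1 = 1.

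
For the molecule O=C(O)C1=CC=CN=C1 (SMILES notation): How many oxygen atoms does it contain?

Scan the SMILES for O atoms (remember two-letter symbols like Cl and Br are single atoms).
Oxygen count: 2.

2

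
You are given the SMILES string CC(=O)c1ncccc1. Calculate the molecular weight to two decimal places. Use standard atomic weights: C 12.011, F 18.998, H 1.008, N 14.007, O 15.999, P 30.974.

First, the molecular formula is C7H7NO (counting implicit H from valence).
  C: 7 × 12.011 = 84.077
  H: 7 × 1.008 = 7.056
  N: 1 × 14.007 = 14.007
  O: 1 × 15.999 = 15.999
Sum: 7×12.011 + 7×1.008 + 1×14.007 + 1×15.999 = 121.139 → 121.14 g/mol.

121.14 g/mol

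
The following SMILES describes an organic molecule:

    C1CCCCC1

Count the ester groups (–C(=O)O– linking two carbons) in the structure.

Scan the SMILES for the ester motif — none present.

0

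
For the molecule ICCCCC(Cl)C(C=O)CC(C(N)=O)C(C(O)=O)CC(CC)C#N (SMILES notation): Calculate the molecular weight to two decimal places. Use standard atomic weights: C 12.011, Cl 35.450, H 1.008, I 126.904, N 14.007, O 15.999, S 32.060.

484.76 g/mol

First, the molecular formula is C17H26ClIN2O4 (counting implicit H from valence).
  C: 17 × 12.011 = 204.187
  Cl: 1 × 35.450 = 35.450
  H: 26 × 1.008 = 26.208
  I: 1 × 126.904 = 126.904
  N: 2 × 14.007 = 28.014
  O: 4 × 15.999 = 63.996
Sum: 17×12.011 + 1×35.450 + 26×1.008 + 1×126.904 + 2×14.007 + 4×15.999 = 484.759 → 484.76 g/mol.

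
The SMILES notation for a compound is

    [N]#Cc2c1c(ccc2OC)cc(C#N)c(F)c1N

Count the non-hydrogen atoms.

18

Every atom symbol written in the SMILES (organic subset) is one heavy atom; implicit H are not written.
Heavy atoms by element → C:13, F:1, N:3, O:1.
Total: 18.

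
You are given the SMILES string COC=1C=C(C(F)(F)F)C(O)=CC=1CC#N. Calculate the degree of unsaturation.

6

Molecular formula: C10H8F3NO2.
DoU = (2C + 2 + N − H − X) / 2, where X is the halogen count and O/S are ignored.
    = (2·10 + 2 + 1 − 8 − 3) / 2 = 12 / 2 = 6.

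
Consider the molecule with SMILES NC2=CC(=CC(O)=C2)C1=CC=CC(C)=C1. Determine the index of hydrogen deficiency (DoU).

Molecular formula: C13H13NO.
DoU = (2C + 2 + N − H − X) / 2, where X is the halogen count and O/S are ignored.
    = (2·13 + 2 + 1 − 13 − 0) / 2 = 16 / 2 = 8.

8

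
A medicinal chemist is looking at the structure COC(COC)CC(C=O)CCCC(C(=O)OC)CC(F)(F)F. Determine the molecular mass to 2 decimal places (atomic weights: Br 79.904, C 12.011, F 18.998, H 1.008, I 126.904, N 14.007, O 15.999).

First, the molecular formula is C15H25F3O5 (counting implicit H from valence).
  C: 15 × 12.011 = 180.165
  F: 3 × 18.998 = 56.994
  H: 25 × 1.008 = 25.200
  O: 5 × 15.999 = 79.995
Sum: 15×12.011 + 3×18.998 + 25×1.008 + 5×15.999 = 342.354 → 342.35 g/mol.

342.35 g/mol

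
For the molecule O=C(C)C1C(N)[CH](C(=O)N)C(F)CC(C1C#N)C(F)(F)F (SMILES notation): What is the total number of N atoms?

Scan the SMILES for N atoms (remember two-letter symbols like Cl and Br are single atoms).
Nitrogen count: 3.

3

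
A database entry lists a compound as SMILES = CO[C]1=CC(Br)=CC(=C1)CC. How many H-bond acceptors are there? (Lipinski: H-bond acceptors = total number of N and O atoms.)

N atoms: 0; O atoms: 1.
Lipinski HBA = 0 + 1 = 1.

1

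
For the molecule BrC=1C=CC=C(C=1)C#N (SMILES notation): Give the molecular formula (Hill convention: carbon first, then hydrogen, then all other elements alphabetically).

C7H4BrN

Walk through each heavy atom and fill implicit hydrogens from standard valence (C 4, N 3, O 2, S 2, halogen 1):
  atom 1: Br (halogen, monovalent) → 0 H
  atom 2: C, bond orders sum to 4 (valence 4) → 0 H
  atom 3: C, bond orders sum to 3 (valence 4) → 1 H
  atom 4: C, bond orders sum to 3 (valence 4) → 1 H
  atom 5: C, bond orders sum to 3 (valence 4) → 1 H
  atom 6: C, bond orders sum to 4 (valence 4) → 0 H
  atom 7: C, bond orders sum to 3 (valence 4) → 1 H
  atom 8: C, bond orders sum to 4 (valence 4) → 0 H
  atom 9: N, bond orders sum to 3 (valence 3) → 0 H
Totals → C:7, H:4, Br:1, N:1.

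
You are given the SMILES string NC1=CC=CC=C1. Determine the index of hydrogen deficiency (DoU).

4

Molecular formula: C6H7N.
DoU = (2C + 2 + N − H − X) / 2, where X is the halogen count and O/S are ignored.
    = (2·6 + 2 + 1 − 7 − 0) / 2 = 8 / 2 = 4.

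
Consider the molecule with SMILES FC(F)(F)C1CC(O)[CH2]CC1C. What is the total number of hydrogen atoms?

13

Walk through each heavy atom and fill implicit hydrogens from standard valence (C 4, N 3, O 2, S 2, halogen 1):
  atom 1: F (halogen, monovalent) → 0 H
  atom 2: C, bond orders sum to 4 (valence 4) → 0 H
  atom 3: F (halogen, monovalent) → 0 H
  atom 4: F (halogen, monovalent) → 0 H
  atom 5: C, bond orders sum to 3 (valence 4) → 1 H
  atom 6: C, bond orders sum to 2 (valence 4) → 2 H
  atom 7: C, bond orders sum to 3 (valence 4) → 1 H
  atom 8: O, bond orders sum to 1 (valence 2) → 1 H
  atom 9: C with explicit H count 2
  atom 10: C, bond orders sum to 2 (valence 4) → 2 H
  atom 11: C, bond orders sum to 3 (valence 4) → 1 H
  atom 12: C, bond orders sum to 1 (valence 4) → 3 H
Total hydrogens: 13.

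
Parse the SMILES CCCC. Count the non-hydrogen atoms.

4

Every atom symbol written in the SMILES (organic subset) is one heavy atom; implicit H are not written.
Heavy atoms by element → C:4.
Total: 4.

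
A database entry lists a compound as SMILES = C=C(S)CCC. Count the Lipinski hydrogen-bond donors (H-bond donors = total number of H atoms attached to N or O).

Donors: find every N or O and count the H atoms it carries.
  (no N or O atoms present)
Lipinski HBD = 0.

0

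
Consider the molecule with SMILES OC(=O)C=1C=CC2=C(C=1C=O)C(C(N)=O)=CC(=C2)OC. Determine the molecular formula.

C14H11NO5

Walk through each heavy atom and fill implicit hydrogens from standard valence (C 4, N 3, O 2, S 2, halogen 1):
  atom 1: O, bond orders sum to 1 (valence 2) → 1 H
  atom 2: C, bond orders sum to 4 (valence 4) → 0 H
  atom 3: O, bond orders sum to 2 (valence 2) → 0 H
  atom 4: C, bond orders sum to 4 (valence 4) → 0 H
  atom 5: C, bond orders sum to 3 (valence 4) → 1 H
  atom 6: C, bond orders sum to 3 (valence 4) → 1 H
  atom 7: C, bond orders sum to 4 (valence 4) → 0 H
  atom 8: C, bond orders sum to 4 (valence 4) → 0 H
  atom 9: C, bond orders sum to 4 (valence 4) → 0 H
  atom 10: C, bond orders sum to 3 (valence 4) → 1 H
  atom 11: O, bond orders sum to 2 (valence 2) → 0 H
  atom 12: C, bond orders sum to 4 (valence 4) → 0 H
  atom 13: C, bond orders sum to 4 (valence 4) → 0 H
  atom 14: N, bond orders sum to 1 (valence 3) → 2 H
  atom 15: O, bond orders sum to 2 (valence 2) → 0 H
  atom 16: C, bond orders sum to 3 (valence 4) → 1 H
  atom 17: C, bond orders sum to 4 (valence 4) → 0 H
  atom 18: C, bond orders sum to 3 (valence 4) → 1 H
  atom 19: O, bond orders sum to 2 (valence 2) → 0 H
  atom 20: C, bond orders sum to 1 (valence 4) → 3 H
Totals → C:14, H:11, N:1, O:5.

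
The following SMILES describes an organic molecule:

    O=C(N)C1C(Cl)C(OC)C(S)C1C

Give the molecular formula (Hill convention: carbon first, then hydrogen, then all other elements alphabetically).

C8H14ClNO2S

Walk through each heavy atom and fill implicit hydrogens from standard valence (C 4, N 3, O 2, S 2, halogen 1):
  atom 1: O, bond orders sum to 2 (valence 2) → 0 H
  atom 2: C, bond orders sum to 4 (valence 4) → 0 H
  atom 3: N, bond orders sum to 1 (valence 3) → 2 H
  atom 4: C, bond orders sum to 3 (valence 4) → 1 H
  atom 5: C, bond orders sum to 3 (valence 4) → 1 H
  atom 6: Cl (halogen, monovalent) → 0 H
  atom 7: C, bond orders sum to 3 (valence 4) → 1 H
  atom 8: O, bond orders sum to 2 (valence 2) → 0 H
  atom 9: C, bond orders sum to 1 (valence 4) → 3 H
  atom 10: C, bond orders sum to 3 (valence 4) → 1 H
  atom 11: S, bond orders sum to 1 (valence 2) → 1 H
  atom 12: C, bond orders sum to 3 (valence 4) → 1 H
  atom 13: C, bond orders sum to 1 (valence 4) → 3 H
Totals → C:8, H:14, Cl:1, N:1, O:2, S:1.
In Hill order: C8H14ClNO2S.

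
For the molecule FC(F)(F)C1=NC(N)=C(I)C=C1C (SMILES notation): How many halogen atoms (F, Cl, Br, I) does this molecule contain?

4

Halogen atoms appear at heavy-atom positions 1, 3, 4, 10 (3×F, 1×I).
Other groups present: 1 primary amine.
Halogen count: 4.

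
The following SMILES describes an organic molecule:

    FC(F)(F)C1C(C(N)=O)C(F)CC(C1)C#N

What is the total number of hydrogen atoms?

Walk through each heavy atom and fill implicit hydrogens from standard valence (C 4, N 3, O 2, S 2, halogen 1):
  atom 1: F (halogen, monovalent) → 0 H
  atom 2: C, bond orders sum to 4 (valence 4) → 0 H
  atom 3: F (halogen, monovalent) → 0 H
  atom 4: F (halogen, monovalent) → 0 H
  atom 5: C, bond orders sum to 3 (valence 4) → 1 H
  atom 6: C, bond orders sum to 3 (valence 4) → 1 H
  atom 7: C, bond orders sum to 4 (valence 4) → 0 H
  atom 8: N, bond orders sum to 1 (valence 3) → 2 H
  atom 9: O, bond orders sum to 2 (valence 2) → 0 H
  atom 10: C, bond orders sum to 3 (valence 4) → 1 H
  atom 11: F (halogen, monovalent) → 0 H
  atom 12: C, bond orders sum to 2 (valence 4) → 2 H
  atom 13: C, bond orders sum to 3 (valence 4) → 1 H
  atom 14: C, bond orders sum to 2 (valence 4) → 2 H
  atom 15: C, bond orders sum to 4 (valence 4) → 0 H
  atom 16: N, bond orders sum to 3 (valence 3) → 0 H
Total hydrogens: 10.

10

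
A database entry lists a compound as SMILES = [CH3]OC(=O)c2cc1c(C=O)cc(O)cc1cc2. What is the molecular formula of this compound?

C13H10O4

Walk through each heavy atom and fill implicit hydrogens from standard valence (C 4, N 3, O 2, S 2, halogen 1); for lowercase aromatic atoms, an aromatic c carries 1 H when it has two neighbours and 0 H with three, and aromatic n carries 0 H:
  atom 1: C with explicit H count 3
  atom 2: O, bond orders sum to 2 (valence 2) → 0 H
  atom 3: C, bond orders sum to 4 (valence 4) → 0 H
  atom 4: O, bond orders sum to 2 (valence 2) → 0 H
  atom 5: aromatic c, 3 neighbours → 0 H
  atom 6: aromatic c, 2 neighbours → 1 H
  atom 7: aromatic c, 3 neighbours → 0 H
  atom 8: aromatic c, 3 neighbours → 0 H
  atom 9: C, bond orders sum to 3 (valence 4) → 1 H
  atom 10: O, bond orders sum to 2 (valence 2) → 0 H
  atom 11: aromatic c, 2 neighbours → 1 H
  atom 12: aromatic c, 3 neighbours → 0 H
  atom 13: O, bond orders sum to 1 (valence 2) → 1 H
  atom 14: aromatic c, 2 neighbours → 1 H
  atom 15: aromatic c, 3 neighbours → 0 H
  atom 16: aromatic c, 2 neighbours → 1 H
  atom 17: aromatic c, 2 neighbours → 1 H
Totals → C:13, H:10, O:4.
In Hill order: C13H10O4.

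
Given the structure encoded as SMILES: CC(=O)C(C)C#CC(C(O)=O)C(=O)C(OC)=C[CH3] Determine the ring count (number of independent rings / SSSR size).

0

In SMILES, each pair of matching ring-closure digits denotes one ring-closing bond; the number of such bonds equals the number of independent rings.
Ring-closure bonds here: 0.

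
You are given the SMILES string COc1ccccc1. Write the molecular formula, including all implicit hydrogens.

Walk through each heavy atom and fill implicit hydrogens from standard valence (C 4, N 3, O 2, S 2, halogen 1); for lowercase aromatic atoms, an aromatic c carries 1 H when it has two neighbours and 0 H with three, and aromatic n carries 0 H:
  atom 1: C, bond orders sum to 1 (valence 4) → 3 H
  atom 2: O, bond orders sum to 2 (valence 2) → 0 H
  atom 3: aromatic c, 3 neighbours → 0 H
  atom 4: aromatic c, 2 neighbours → 1 H
  atom 5: aromatic c, 2 neighbours → 1 H
  atom 6: aromatic c, 2 neighbours → 1 H
  atom 7: aromatic c, 2 neighbours → 1 H
  atom 8: aromatic c, 2 neighbours → 1 H
Totals → C:7, H:8, O:1.

C7H8O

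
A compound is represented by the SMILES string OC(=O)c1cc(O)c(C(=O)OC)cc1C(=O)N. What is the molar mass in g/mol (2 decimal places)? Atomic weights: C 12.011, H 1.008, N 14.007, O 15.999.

First, the molecular formula is C10H9NO6 (counting implicit H from valence).
  C: 10 × 12.011 = 120.110
  H: 9 × 1.008 = 9.072
  N: 1 × 14.007 = 14.007
  O: 6 × 15.999 = 95.994
Sum: 10×12.011 + 9×1.008 + 1×14.007 + 6×15.999 = 239.183 → 239.18 g/mol.

239.18 g/mol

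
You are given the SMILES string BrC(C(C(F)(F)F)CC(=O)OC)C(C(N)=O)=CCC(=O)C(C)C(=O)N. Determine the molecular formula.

C14H18BrF3N2O5

Walk through each heavy atom and fill implicit hydrogens from standard valence (C 4, N 3, O 2, S 2, halogen 1):
  atom 1: Br (halogen, monovalent) → 0 H
  atom 2: C, bond orders sum to 3 (valence 4) → 1 H
  atom 3: C, bond orders sum to 3 (valence 4) → 1 H
  atom 4: C, bond orders sum to 4 (valence 4) → 0 H
  atom 5: F (halogen, monovalent) → 0 H
  atom 6: F (halogen, monovalent) → 0 H
  atom 7: F (halogen, monovalent) → 0 H
  atom 8: C, bond orders sum to 2 (valence 4) → 2 H
  atom 9: C, bond orders sum to 4 (valence 4) → 0 H
  atom 10: O, bond orders sum to 2 (valence 2) → 0 H
  atom 11: O, bond orders sum to 2 (valence 2) → 0 H
  atom 12: C, bond orders sum to 1 (valence 4) → 3 H
  atom 13: C, bond orders sum to 4 (valence 4) → 0 H
  atom 14: C, bond orders sum to 4 (valence 4) → 0 H
  atom 15: N, bond orders sum to 1 (valence 3) → 2 H
  atom 16: O, bond orders sum to 2 (valence 2) → 0 H
  atom 17: C, bond orders sum to 3 (valence 4) → 1 H
  atom 18: C, bond orders sum to 2 (valence 4) → 2 H
  atom 19: C, bond orders sum to 4 (valence 4) → 0 H
  atom 20: O, bond orders sum to 2 (valence 2) → 0 H
  atom 21: C, bond orders sum to 3 (valence 4) → 1 H
  atom 22: C, bond orders sum to 1 (valence 4) → 3 H
  atom 23: C, bond orders sum to 4 (valence 4) → 0 H
  atom 24: O, bond orders sum to 2 (valence 2) → 0 H
  atom 25: N, bond orders sum to 1 (valence 3) → 2 H
Totals → C:14, H:18, Br:1, F:3, N:2, O:5.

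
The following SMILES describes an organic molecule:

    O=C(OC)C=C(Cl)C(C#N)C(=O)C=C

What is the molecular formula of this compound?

C9H8ClNO3

Walk through each heavy atom and fill implicit hydrogens from standard valence (C 4, N 3, O 2, S 2, halogen 1):
  atom 1: O, bond orders sum to 2 (valence 2) → 0 H
  atom 2: C, bond orders sum to 4 (valence 4) → 0 H
  atom 3: O, bond orders sum to 2 (valence 2) → 0 H
  atom 4: C, bond orders sum to 1 (valence 4) → 3 H
  atom 5: C, bond orders sum to 3 (valence 4) → 1 H
  atom 6: C, bond orders sum to 4 (valence 4) → 0 H
  atom 7: Cl (halogen, monovalent) → 0 H
  atom 8: C, bond orders sum to 3 (valence 4) → 1 H
  atom 9: C, bond orders sum to 4 (valence 4) → 0 H
  atom 10: N, bond orders sum to 3 (valence 3) → 0 H
  atom 11: C, bond orders sum to 4 (valence 4) → 0 H
  atom 12: O, bond orders sum to 2 (valence 2) → 0 H
  atom 13: C, bond orders sum to 3 (valence 4) → 1 H
  atom 14: C, bond orders sum to 2 (valence 4) → 2 H
Totals → C:9, H:8, Cl:1, N:1, O:3.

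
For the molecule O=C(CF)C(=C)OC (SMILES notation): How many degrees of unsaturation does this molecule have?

2

Degree of unsaturation = (number of rings) + (number of π bonds).
Ring closures in the SMILES: 0.
π bonds: 2 double bonds (each 1 DoU) → 2 DoU from unsaturation.
Total DoU = 0 + 2 = 2.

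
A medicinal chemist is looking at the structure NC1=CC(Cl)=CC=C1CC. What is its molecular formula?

Walk through each heavy atom and fill implicit hydrogens from standard valence (C 4, N 3, O 2, S 2, halogen 1):
  atom 1: N, bond orders sum to 1 (valence 3) → 2 H
  atom 2: C, bond orders sum to 4 (valence 4) → 0 H
  atom 3: C, bond orders sum to 3 (valence 4) → 1 H
  atom 4: C, bond orders sum to 4 (valence 4) → 0 H
  atom 5: Cl (halogen, monovalent) → 0 H
  atom 6: C, bond orders sum to 3 (valence 4) → 1 H
  atom 7: C, bond orders sum to 3 (valence 4) → 1 H
  atom 8: C, bond orders sum to 4 (valence 4) → 0 H
  atom 9: C, bond orders sum to 2 (valence 4) → 2 H
  atom 10: C, bond orders sum to 1 (valence 4) → 3 H
Totals → C:8, H:10, Cl:1, N:1.
In Hill order: C8H10ClN.

C8H10ClN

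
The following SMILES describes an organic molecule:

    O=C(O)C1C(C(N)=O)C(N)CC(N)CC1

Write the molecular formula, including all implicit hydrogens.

Walk through each heavy atom and fill implicit hydrogens from standard valence (C 4, N 3, O 2, S 2, halogen 1):
  atom 1: O, bond orders sum to 2 (valence 2) → 0 H
  atom 2: C, bond orders sum to 4 (valence 4) → 0 H
  atom 3: O, bond orders sum to 1 (valence 2) → 1 H
  atom 4: C, bond orders sum to 3 (valence 4) → 1 H
  atom 5: C, bond orders sum to 3 (valence 4) → 1 H
  atom 6: C, bond orders sum to 4 (valence 4) → 0 H
  atom 7: N, bond orders sum to 1 (valence 3) → 2 H
  atom 8: O, bond orders sum to 2 (valence 2) → 0 H
  atom 9: C, bond orders sum to 3 (valence 4) → 1 H
  atom 10: N, bond orders sum to 1 (valence 3) → 2 H
  atom 11: C, bond orders sum to 2 (valence 4) → 2 H
  atom 12: C, bond orders sum to 3 (valence 4) → 1 H
  atom 13: N, bond orders sum to 1 (valence 3) → 2 H
  atom 14: C, bond orders sum to 2 (valence 4) → 2 H
  atom 15: C, bond orders sum to 2 (valence 4) → 2 H
Totals → C:9, H:17, N:3, O:3.

C9H17N3O3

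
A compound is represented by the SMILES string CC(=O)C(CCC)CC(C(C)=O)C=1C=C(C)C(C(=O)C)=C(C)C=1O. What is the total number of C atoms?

20

Count every carbon token in the SMILES (each C, including those in ring-closure positions and inside branches).
Carbon count: 20.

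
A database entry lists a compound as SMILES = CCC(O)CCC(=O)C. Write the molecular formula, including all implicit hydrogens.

C7H14O2

Walk through each heavy atom and fill implicit hydrogens from standard valence (C 4, N 3, O 2, S 2, halogen 1):
  atom 1: C, bond orders sum to 1 (valence 4) → 3 H
  atom 2: C, bond orders sum to 2 (valence 4) → 2 H
  atom 3: C, bond orders sum to 3 (valence 4) → 1 H
  atom 4: O, bond orders sum to 1 (valence 2) → 1 H
  atom 5: C, bond orders sum to 2 (valence 4) → 2 H
  atom 6: C, bond orders sum to 2 (valence 4) → 2 H
  atom 7: C, bond orders sum to 4 (valence 4) → 0 H
  atom 8: O, bond orders sum to 2 (valence 2) → 0 H
  atom 9: C, bond orders sum to 1 (valence 4) → 3 H
Totals → C:7, H:14, O:2.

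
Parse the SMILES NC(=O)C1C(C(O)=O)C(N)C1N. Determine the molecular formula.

C6H11N3O3

Walk through each heavy atom and fill implicit hydrogens from standard valence (C 4, N 3, O 2, S 2, halogen 1):
  atom 1: N, bond orders sum to 1 (valence 3) → 2 H
  atom 2: C, bond orders sum to 4 (valence 4) → 0 H
  atom 3: O, bond orders sum to 2 (valence 2) → 0 H
  atom 4: C, bond orders sum to 3 (valence 4) → 1 H
  atom 5: C, bond orders sum to 3 (valence 4) → 1 H
  atom 6: C, bond orders sum to 4 (valence 4) → 0 H
  atom 7: O, bond orders sum to 1 (valence 2) → 1 H
  atom 8: O, bond orders sum to 2 (valence 2) → 0 H
  atom 9: C, bond orders sum to 3 (valence 4) → 1 H
  atom 10: N, bond orders sum to 1 (valence 3) → 2 H
  atom 11: C, bond orders sum to 3 (valence 4) → 1 H
  atom 12: N, bond orders sum to 1 (valence 3) → 2 H
Totals → C:6, H:11, N:3, O:3.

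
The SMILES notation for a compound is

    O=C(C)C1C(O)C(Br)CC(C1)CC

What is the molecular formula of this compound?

Walk through each heavy atom and fill implicit hydrogens from standard valence (C 4, N 3, O 2, S 2, halogen 1):
  atom 1: O, bond orders sum to 2 (valence 2) → 0 H
  atom 2: C, bond orders sum to 4 (valence 4) → 0 H
  atom 3: C, bond orders sum to 1 (valence 4) → 3 H
  atom 4: C, bond orders sum to 3 (valence 4) → 1 H
  atom 5: C, bond orders sum to 3 (valence 4) → 1 H
  atom 6: O, bond orders sum to 1 (valence 2) → 1 H
  atom 7: C, bond orders sum to 3 (valence 4) → 1 H
  atom 8: Br (halogen, monovalent) → 0 H
  atom 9: C, bond orders sum to 2 (valence 4) → 2 H
  atom 10: C, bond orders sum to 3 (valence 4) → 1 H
  atom 11: C, bond orders sum to 2 (valence 4) → 2 H
  atom 12: C, bond orders sum to 2 (valence 4) → 2 H
  atom 13: C, bond orders sum to 1 (valence 4) → 3 H
Totals → C:10, H:17, Br:1, O:2.

C10H17BrO2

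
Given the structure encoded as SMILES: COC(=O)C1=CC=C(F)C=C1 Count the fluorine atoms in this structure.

1

Scan the SMILES for F atoms (remember two-letter symbols like Cl and Br are single atoms).
Fluorine count: 1.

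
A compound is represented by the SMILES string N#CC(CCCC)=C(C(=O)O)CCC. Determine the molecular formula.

Walk through each heavy atom and fill implicit hydrogens from standard valence (C 4, N 3, O 2, S 2, halogen 1):
  atom 1: N, bond orders sum to 3 (valence 3) → 0 H
  atom 2: C, bond orders sum to 4 (valence 4) → 0 H
  atom 3: C, bond orders sum to 4 (valence 4) → 0 H
  atom 4: C, bond orders sum to 2 (valence 4) → 2 H
  atom 5: C, bond orders sum to 2 (valence 4) → 2 H
  atom 6: C, bond orders sum to 2 (valence 4) → 2 H
  atom 7: C, bond orders sum to 1 (valence 4) → 3 H
  atom 8: C, bond orders sum to 4 (valence 4) → 0 H
  atom 9: C, bond orders sum to 4 (valence 4) → 0 H
  atom 10: O, bond orders sum to 2 (valence 2) → 0 H
  atom 11: O, bond orders sum to 1 (valence 2) → 1 H
  atom 12: C, bond orders sum to 2 (valence 4) → 2 H
  atom 13: C, bond orders sum to 2 (valence 4) → 2 H
  atom 14: C, bond orders sum to 1 (valence 4) → 3 H
Totals → C:11, H:17, N:1, O:2.

C11H17NO2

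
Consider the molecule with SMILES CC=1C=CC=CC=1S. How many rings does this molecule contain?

In SMILES, each pair of matching ring-closure digits denotes one ring-closing bond; the number of such bonds equals the number of independent rings.
Ring-closure bonds here: 1.

1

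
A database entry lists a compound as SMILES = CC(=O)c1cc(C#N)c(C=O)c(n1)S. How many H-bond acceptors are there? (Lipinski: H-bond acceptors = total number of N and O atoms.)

4

N atoms: 2; O atoms: 2.
Lipinski HBA = 2 + 2 = 4.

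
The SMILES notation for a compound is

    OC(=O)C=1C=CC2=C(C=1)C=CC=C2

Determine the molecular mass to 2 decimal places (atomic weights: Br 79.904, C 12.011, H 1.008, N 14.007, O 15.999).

172.18 g/mol

First, the molecular formula is C11H8O2 (counting implicit H from valence).
  C: 11 × 12.011 = 132.121
  H: 8 × 1.008 = 8.064
  O: 2 × 15.999 = 31.998
Sum: 11×12.011 + 8×1.008 + 2×15.999 = 172.183 → 172.18 g/mol.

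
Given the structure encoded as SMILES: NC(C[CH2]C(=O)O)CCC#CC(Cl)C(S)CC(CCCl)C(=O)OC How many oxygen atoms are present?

4

Scan the SMILES for O atoms (remember two-letter symbols like Cl and Br are single atoms).
Oxygen count: 4.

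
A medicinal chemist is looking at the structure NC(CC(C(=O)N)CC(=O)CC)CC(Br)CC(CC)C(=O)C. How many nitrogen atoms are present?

Scan the SMILES for N atoms (remember two-letter symbols like Cl and Br are single atoms).
Nitrogen count: 2.

2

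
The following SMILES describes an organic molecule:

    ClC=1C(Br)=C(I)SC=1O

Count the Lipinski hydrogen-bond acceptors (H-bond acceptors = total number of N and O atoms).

1

N atoms: 0; O atoms: 1.
Lipinski HBA = 0 + 1 = 1.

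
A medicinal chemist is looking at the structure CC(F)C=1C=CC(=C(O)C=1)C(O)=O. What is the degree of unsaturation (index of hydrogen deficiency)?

5

Degree of unsaturation = (number of rings) + (number of π bonds).
Ring closures in the SMILES: 1.
π bonds: 4 double bonds (each 1 DoU) → 4 DoU from unsaturation.
Total DoU = 1 + 4 = 5.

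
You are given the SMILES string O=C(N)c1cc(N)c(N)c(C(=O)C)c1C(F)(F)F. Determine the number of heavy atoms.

Every atom symbol written in the SMILES (organic subset) is one heavy atom; implicit H are not written.
Heavy atoms by element → C:10, F:3, N:3, O:2.
Total: 18.

18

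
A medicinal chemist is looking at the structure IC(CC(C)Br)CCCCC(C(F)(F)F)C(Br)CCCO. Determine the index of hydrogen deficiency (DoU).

Degree of unsaturation = (number of rings) + (number of π bonds).
Ring closures in the SMILES: 0.
π bonds: none → 0 DoU from unsaturation.
Total DoU = 0 + 0 = 0.

0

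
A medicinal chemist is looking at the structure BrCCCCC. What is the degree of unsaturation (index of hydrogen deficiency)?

0

Molecular formula: C5H11Br.
DoU = (2C + 2 + N − H − X) / 2, where X is the halogen count and O/S are ignored.
    = (2·5 + 2 + 0 − 11 − 1) / 2 = 0 / 2 = 0.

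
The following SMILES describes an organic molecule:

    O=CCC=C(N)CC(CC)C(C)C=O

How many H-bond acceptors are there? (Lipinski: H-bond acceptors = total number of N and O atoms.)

N atoms: 1; O atoms: 2.
Lipinski HBA = 1 + 2 = 3.

3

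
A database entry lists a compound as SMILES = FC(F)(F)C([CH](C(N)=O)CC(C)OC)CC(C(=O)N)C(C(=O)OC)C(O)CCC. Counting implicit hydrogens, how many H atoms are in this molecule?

31

Walk through each heavy atom and fill implicit hydrogens from standard valence (C 4, N 3, O 2, S 2, halogen 1):
  atom 1: F (halogen, monovalent) → 0 H
  atom 2: C, bond orders sum to 4 (valence 4) → 0 H
  atom 3: F (halogen, monovalent) → 0 H
  atom 4: F (halogen, monovalent) → 0 H
  atom 5: C, bond orders sum to 3 (valence 4) → 1 H
  atom 6: C with explicit H count 1
  atom 7: C, bond orders sum to 4 (valence 4) → 0 H
  atom 8: N, bond orders sum to 1 (valence 3) → 2 H
  atom 9: O, bond orders sum to 2 (valence 2) → 0 H
  atom 10: C, bond orders sum to 2 (valence 4) → 2 H
  atom 11: C, bond orders sum to 3 (valence 4) → 1 H
  atom 12: C, bond orders sum to 1 (valence 4) → 3 H
  atom 13: O, bond orders sum to 2 (valence 2) → 0 H
  atom 14: C, bond orders sum to 1 (valence 4) → 3 H
  atom 15: C, bond orders sum to 2 (valence 4) → 2 H
  atom 16: C, bond orders sum to 3 (valence 4) → 1 H
  atom 17: C, bond orders sum to 4 (valence 4) → 0 H
  atom 18: O, bond orders sum to 2 (valence 2) → 0 H
  atom 19: N, bond orders sum to 1 (valence 3) → 2 H
  atom 20: C, bond orders sum to 3 (valence 4) → 1 H
  atom 21: C, bond orders sum to 4 (valence 4) → 0 H
  atom 22: O, bond orders sum to 2 (valence 2) → 0 H
  atom 23: O, bond orders sum to 2 (valence 2) → 0 H
  atom 24: C, bond orders sum to 1 (valence 4) → 3 H
  atom 25: C, bond orders sum to 3 (valence 4) → 1 H
  atom 26: O, bond orders sum to 1 (valence 2) → 1 H
  atom 27: C, bond orders sum to 2 (valence 4) → 2 H
  atom 28: C, bond orders sum to 2 (valence 4) → 2 H
  atom 29: C, bond orders sum to 1 (valence 4) → 3 H
Total hydrogens: 31.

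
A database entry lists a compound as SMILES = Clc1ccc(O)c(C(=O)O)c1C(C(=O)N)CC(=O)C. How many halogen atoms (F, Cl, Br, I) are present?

Halogen atoms appear at heavy-atom position 1 (1×Cl).
Other groups present: 1 amide, 1 carboxylic acid, 1 hydroxyl, 1 ketone.
Halogen count: 1.

1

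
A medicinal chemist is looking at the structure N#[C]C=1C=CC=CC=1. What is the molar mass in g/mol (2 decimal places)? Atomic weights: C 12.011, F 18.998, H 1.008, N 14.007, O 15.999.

103.12 g/mol

First, the molecular formula is C7H5N (counting implicit H from valence).
  C: 7 × 12.011 = 84.077
  H: 5 × 1.008 = 5.040
  N: 1 × 14.007 = 14.007
Sum: 7×12.011 + 5×1.008 + 1×14.007 = 103.124 → 103.12 g/mol.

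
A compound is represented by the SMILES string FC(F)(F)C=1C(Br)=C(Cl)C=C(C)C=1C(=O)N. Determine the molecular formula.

Walk through each heavy atom and fill implicit hydrogens from standard valence (C 4, N 3, O 2, S 2, halogen 1):
  atom 1: F (halogen, monovalent) → 0 H
  atom 2: C, bond orders sum to 4 (valence 4) → 0 H
  atom 3: F (halogen, monovalent) → 0 H
  atom 4: F (halogen, monovalent) → 0 H
  atom 5: C, bond orders sum to 4 (valence 4) → 0 H
  atom 6: C, bond orders sum to 4 (valence 4) → 0 H
  atom 7: Br (halogen, monovalent) → 0 H
  atom 8: C, bond orders sum to 4 (valence 4) → 0 H
  atom 9: Cl (halogen, monovalent) → 0 H
  atom 10: C, bond orders sum to 3 (valence 4) → 1 H
  atom 11: C, bond orders sum to 4 (valence 4) → 0 H
  atom 12: C, bond orders sum to 1 (valence 4) → 3 H
  atom 13: C, bond orders sum to 4 (valence 4) → 0 H
  atom 14: C, bond orders sum to 4 (valence 4) → 0 H
  atom 15: O, bond orders sum to 2 (valence 2) → 0 H
  atom 16: N, bond orders sum to 1 (valence 3) → 2 H
Totals → C:9, H:6, Br:1, Cl:1, F:3, N:1, O:1.
In Hill order: C9H6BrClF3NO.

C9H6BrClF3NO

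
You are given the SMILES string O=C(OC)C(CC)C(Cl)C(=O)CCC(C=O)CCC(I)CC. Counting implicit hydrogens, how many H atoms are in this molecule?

Walk through each heavy atom and fill implicit hydrogens from standard valence (C 4, N 3, O 2, S 2, halogen 1):
  atom 1: O, bond orders sum to 2 (valence 2) → 0 H
  atom 2: C, bond orders sum to 4 (valence 4) → 0 H
  atom 3: O, bond orders sum to 2 (valence 2) → 0 H
  atom 4: C, bond orders sum to 1 (valence 4) → 3 H
  atom 5: C, bond orders sum to 3 (valence 4) → 1 H
  atom 6: C, bond orders sum to 2 (valence 4) → 2 H
  atom 7: C, bond orders sum to 1 (valence 4) → 3 H
  atom 8: C, bond orders sum to 3 (valence 4) → 1 H
  atom 9: Cl (halogen, monovalent) → 0 H
  atom 10: C, bond orders sum to 4 (valence 4) → 0 H
  atom 11: O, bond orders sum to 2 (valence 2) → 0 H
  atom 12: C, bond orders sum to 2 (valence 4) → 2 H
  atom 13: C, bond orders sum to 2 (valence 4) → 2 H
  atom 14: C, bond orders sum to 3 (valence 4) → 1 H
  atom 15: C, bond orders sum to 3 (valence 4) → 1 H
  atom 16: O, bond orders sum to 2 (valence 2) → 0 H
  atom 17: C, bond orders sum to 2 (valence 4) → 2 H
  atom 18: C, bond orders sum to 2 (valence 4) → 2 H
  atom 19: C, bond orders sum to 3 (valence 4) → 1 H
  atom 20: I (halogen, monovalent) → 0 H
  atom 21: C, bond orders sum to 2 (valence 4) → 2 H
  atom 22: C, bond orders sum to 1 (valence 4) → 3 H
Total hydrogens: 26.

26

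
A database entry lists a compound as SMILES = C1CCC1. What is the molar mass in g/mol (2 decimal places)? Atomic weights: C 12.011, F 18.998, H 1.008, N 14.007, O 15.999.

56.11 g/mol

First, the molecular formula is C4H8 (counting implicit H from valence).
  C: 4 × 12.011 = 48.044
  H: 8 × 1.008 = 8.064
Sum: 4×12.011 + 8×1.008 = 56.108 → 56.11 g/mol.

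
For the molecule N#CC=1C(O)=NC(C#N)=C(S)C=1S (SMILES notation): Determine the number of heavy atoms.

13

Every atom symbol written in the SMILES (organic subset) is one heavy atom; implicit H are not written.
Heavy atoms by element → C:7, N:3, O:1, S:2.
Total: 13.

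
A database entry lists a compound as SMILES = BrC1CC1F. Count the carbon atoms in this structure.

3

Count every carbon token in the SMILES (each C, including those in ring-closure positions and inside branches).
Carbon count: 3.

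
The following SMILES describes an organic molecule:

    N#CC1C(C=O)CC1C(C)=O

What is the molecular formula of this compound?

C8H9NO2

Walk through each heavy atom and fill implicit hydrogens from standard valence (C 4, N 3, O 2, S 2, halogen 1):
  atom 1: N, bond orders sum to 3 (valence 3) → 0 H
  atom 2: C, bond orders sum to 4 (valence 4) → 0 H
  atom 3: C, bond orders sum to 3 (valence 4) → 1 H
  atom 4: C, bond orders sum to 3 (valence 4) → 1 H
  atom 5: C, bond orders sum to 3 (valence 4) → 1 H
  atom 6: O, bond orders sum to 2 (valence 2) → 0 H
  atom 7: C, bond orders sum to 2 (valence 4) → 2 H
  atom 8: C, bond orders sum to 3 (valence 4) → 1 H
  atom 9: C, bond orders sum to 4 (valence 4) → 0 H
  atom 10: C, bond orders sum to 1 (valence 4) → 3 H
  atom 11: O, bond orders sum to 2 (valence 2) → 0 H
Totals → C:8, H:9, N:1, O:2.
In Hill order: C8H9NO2.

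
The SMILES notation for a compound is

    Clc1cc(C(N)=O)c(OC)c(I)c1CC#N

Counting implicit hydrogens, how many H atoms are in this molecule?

8

Walk through each heavy atom and fill implicit hydrogens from standard valence (C 4, N 3, O 2, S 2, halogen 1); for lowercase aromatic atoms, an aromatic c carries 1 H when it has two neighbours and 0 H with three, and aromatic n carries 0 H:
  atom 1: Cl (halogen, monovalent) → 0 H
  atom 2: aromatic c, 3 neighbours → 0 H
  atom 3: aromatic c, 2 neighbours → 1 H
  atom 4: aromatic c, 3 neighbours → 0 H
  atom 5: C, bond orders sum to 4 (valence 4) → 0 H
  atom 6: N, bond orders sum to 1 (valence 3) → 2 H
  atom 7: O, bond orders sum to 2 (valence 2) → 0 H
  atom 8: aromatic c, 3 neighbours → 0 H
  atom 9: O, bond orders sum to 2 (valence 2) → 0 H
  atom 10: C, bond orders sum to 1 (valence 4) → 3 H
  atom 11: aromatic c, 3 neighbours → 0 H
  atom 12: I (halogen, monovalent) → 0 H
  atom 13: aromatic c, 3 neighbours → 0 H
  atom 14: C, bond orders sum to 2 (valence 4) → 2 H
  atom 15: C, bond orders sum to 4 (valence 4) → 0 H
  atom 16: N, bond orders sum to 3 (valence 3) → 0 H
Total hydrogens: 8.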